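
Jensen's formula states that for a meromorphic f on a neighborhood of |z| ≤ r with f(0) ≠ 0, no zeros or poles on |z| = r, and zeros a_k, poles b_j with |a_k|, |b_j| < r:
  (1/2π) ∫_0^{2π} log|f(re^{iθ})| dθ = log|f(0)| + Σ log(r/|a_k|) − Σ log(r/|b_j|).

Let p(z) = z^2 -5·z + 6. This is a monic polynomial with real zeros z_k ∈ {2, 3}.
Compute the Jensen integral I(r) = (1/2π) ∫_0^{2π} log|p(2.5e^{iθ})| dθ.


Zeros: 2, 3; r = 2.5.
Inside |z| < r: 2. Outside (|z| ≥ r): 3.
p(0) = 6, so log|p(0)| = log(6) = 1.7918.
Apply Jensen: I(r) = log|p(0)| + Σ_k log(r/|z_k|), summed over zeros inside |z| < r.
  log(r/|z_k|) for z_k = 2: log(2.5/2) = 0.2231
  Outside zeros (3) contribute nothing to the Jensen sum.
Sum over inside zeros: 0.2231.
I(r) = log|p(0)| + (inside sum) = 1.7918 + 0.2231 = 2.0149.
Note: since some zeros are outside |z| ≤ r, the simplified n·log(r) form does NOT apply — only the inside zeros contribute.

I(r) ≈ 2.0149.


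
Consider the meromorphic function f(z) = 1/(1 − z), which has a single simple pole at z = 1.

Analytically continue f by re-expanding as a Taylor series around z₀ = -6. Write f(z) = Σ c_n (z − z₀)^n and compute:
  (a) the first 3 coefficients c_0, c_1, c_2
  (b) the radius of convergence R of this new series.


Let w = z − z₀, so z = z₀ + w.
Then 1 − z = 1 − (z₀ + w) = (1 − z₀) − w = 7 − w.
f(z) = 1/(7 − w) = (1/(7)) · 1/(1 − w/(7)) = Σ_{n≥0} w^n / (7)^(n+1).
So c_n = 1/(7)^(n+1):
  c_0 = 1/(7)^1 = 1/7.
  c_1 = 1/(7)^2 = 1/49.
  c_2 = 1/(7)^3 = 1/343.
The series is valid for |w/d| < 1, i.e. |z − z₀| < |d|.
Radius of convergence: R = |1 − z₀| = |7| = 7 (distance from z₀ to the singularity z = 1).

c_0 = 1/7, c_1 = 1/49, c_2 = 1/343; R = 7.


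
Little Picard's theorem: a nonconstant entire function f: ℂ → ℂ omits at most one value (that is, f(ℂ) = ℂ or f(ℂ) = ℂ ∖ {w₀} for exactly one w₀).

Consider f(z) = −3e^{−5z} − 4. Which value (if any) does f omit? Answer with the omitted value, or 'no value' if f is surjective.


Little Picard bounds the complement of f(ℂ) to at most one point.
e^{−5z} is never zero on ℂ, so -3·e^{−5z} takes every value in ℂ ∖ {0}. Adding -4 shifts the range to ℂ ∖ {-4}. Thus f omits exactly the value -4.

Omitted value: -4.


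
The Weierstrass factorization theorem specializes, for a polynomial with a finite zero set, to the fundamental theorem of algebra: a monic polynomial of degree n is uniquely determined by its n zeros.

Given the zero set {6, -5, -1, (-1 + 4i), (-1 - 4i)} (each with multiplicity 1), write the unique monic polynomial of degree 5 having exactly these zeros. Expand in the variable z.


The polynomial is p(z) = ∏_{α ∈ S} (z − α), where S = {6, -5, -1, (-1 + 4i), (-1 - 4i)}.
Expanding the product yields: p(z) = z^5 + 2·z^4 -14·z^3 -92·z^2 -587·z -510.
Note conjugate pairs combine to real quadratics: (z − (-1+4i))(z − (-1−4i)) = z² + 2z + 17.
The resulting polynomial has degree 5 and real coefficients as required.

p(z) = z^5 + 2·z^4 -14·z^3 -92·z^2 -587·z -510.


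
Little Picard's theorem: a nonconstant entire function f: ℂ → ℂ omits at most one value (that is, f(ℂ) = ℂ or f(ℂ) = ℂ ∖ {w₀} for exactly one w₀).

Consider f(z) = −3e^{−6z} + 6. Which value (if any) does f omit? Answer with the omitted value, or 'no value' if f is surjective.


Little Picard bounds the complement of f(ℂ) to at most one point.
e^{−6z} is never zero on ℂ, so -3·e^{−6z} takes every value in ℂ ∖ {0}. Adding 6 shifts the range to ℂ ∖ {6}. Thus f omits exactly the value 6.

Omitted value: 6.


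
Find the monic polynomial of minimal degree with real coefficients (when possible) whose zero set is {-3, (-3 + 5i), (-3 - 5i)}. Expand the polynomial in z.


The polynomial is p(z) = ∏_{α ∈ S} (z − α), where S = {-3, (-3 + 5i), (-3 - 5i)}.
Expanding the product yields: p(z) = z^3 + 9·z^2 + 52·z + 102.
Note conjugate pairs combine to real quadratics: (z − (-3+5i))(z − (-3−5i)) = z² + 6z + 34.
The resulting polynomial has degree 3 and real coefficients as required.

p(z) = z^3 + 9·z^2 + 52·z + 102.


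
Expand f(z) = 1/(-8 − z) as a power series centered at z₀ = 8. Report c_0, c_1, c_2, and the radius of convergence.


Let w = z − z₀, so z = z₀ + w.
Then -8 − z = -8 − (z₀ + w) = (-8 − z₀) − w = -16 − w.
f(z) = 1/(-16 − w) = (1/(-16)) · 1/(1 − w/(-16)) = Σ_{n≥0} w^n / (-16)^(n+1).
So c_n = 1/(-16)^(n+1):
  c_0 = 1/(-16)^1 = -1/16.
  c_1 = 1/(-16)^2 = 1/256.
  c_2 = 1/(-16)^3 = -1/4096.
The series is valid for |w/d| < 1, i.e. |z − z₀| < |d|.
Radius of convergence: R = |-8 − z₀| = |-16| = 16 (distance from z₀ to the singularity z = -8).

c_0 = -1/16, c_1 = 1/256, c_2 = -1/4096; R = 16.


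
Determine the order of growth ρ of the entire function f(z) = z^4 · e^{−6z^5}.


M(r) = max_{|z|=r} |1|·|z|^4·|e^{−6z^5}| = 1·r^4 · e^{6r^5} (the factors attain their maxima compatibly on |z|=r). Then log M(r) = log 1 + 4·log r + 6r^5, dominated by the last term, so log log M(r) ~ 5·log r. The polynomial factor 1z^4 contributes only a log r term and does not affect the order. ρ = 5.
Therefore ρ = 5.

Order ρ = 5.


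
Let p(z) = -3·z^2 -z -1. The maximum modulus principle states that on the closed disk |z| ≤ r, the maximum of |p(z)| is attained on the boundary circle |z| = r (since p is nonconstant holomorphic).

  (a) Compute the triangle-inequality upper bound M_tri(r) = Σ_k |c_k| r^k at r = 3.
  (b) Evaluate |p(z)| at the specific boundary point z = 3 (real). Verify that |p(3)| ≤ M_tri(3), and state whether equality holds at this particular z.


Coefficients: c_0 = -1, c_1 = -1, c_2 = -3. Radius r = 3.
Part (a). Triangle bound: M_tri(r) = Σ_k |c_k| r^k
  = |-1|·3^0 + |-1|·3^1 + |-3|·3^2
  = 1 + 3 + 27 = 31.
This bounds M(r) := max_{|z|=r} |p(z)| from above; equality holds iff all terms c_k z^k can be made to align in phase at a single z on |z|=r.
Part (b). At z = 3 (real, on the circle |z| = r):
  p(3) = (-1)·3^0 + (-1)·3^1 + (-3)·3^2 = -31.
  |p(3)| = 31.
Since all nonzero coefficients share the same sign, |p(3)| = 31 = M_tri(3); the triangle bound is attained at z = 3, so in fact M(r) = 31.

M_tri(3) = 31; |p(3)| = 31; equality at z=3: yes.


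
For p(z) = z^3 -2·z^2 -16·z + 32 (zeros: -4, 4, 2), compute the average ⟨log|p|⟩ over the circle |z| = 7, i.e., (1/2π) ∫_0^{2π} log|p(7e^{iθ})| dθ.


Zeros: -4, 2, 4; r = 7.
Inside |z| < r: -4, 2, 4. Outside (|z| ≥ r): ∅.
p(0) = 32, so log|p(0)| = log(32) = 3.4657.
Apply Jensen: I(r) = log|p(0)| + Σ_k log(r/|z_k|), summed over zeros inside |z| < r.
  log(r/|z_k|) for z_k = -4: log(7/4) = 0.5596
  log(r/|z_k|) for z_k = 4: log(7/4) = 0.5596
  log(r/|z_k|) for z_k = 2: log(7/2) = 1.2528
Sum over inside zeros: 2.3720.
I(r) = log|p(0)| + (inside sum) = 3.4657 + 2.3720 = 5.8377.
Closed form (all zeros inside, monic): I(r) = n·log(r) = 3·log(7) = 5.8377. ✓

I(r) ≈ 5.8377.


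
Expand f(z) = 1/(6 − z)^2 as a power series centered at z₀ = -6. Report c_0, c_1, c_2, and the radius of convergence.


Let w = z − z₀, so z = z₀ + w.
Then 6 − z = 6 − (z₀ + w) = (6 − z₀) − w = 12 − w.
f(z) = 1/(12 − w)^2 = (1/(12)^2) · (1 − w/(12))^{−2}.
By the binomial series (1−u)^{−2} = Σ_{n≥0} C(n+1, 1) u^n for |u|<1, with u = w/(12):
  c_n = C(n+1, 1) / (12)^(n+2).
  c_0 = 1/(12)^2 = 1/144.
  c_1 = 2/(12)^3 = 1/864.
  c_2 = 3/(12)^4 = 1/6912.
The series is valid for |w/d| < 1, i.e. |z − z₀| < |d|.
Radius of convergence: R = |6 − z₀| = |12| = 12 (distance from z₀ to the singularity z = 6).

c_0 = 1/144, c_1 = 1/864, c_2 = 1/6912; R = 12.


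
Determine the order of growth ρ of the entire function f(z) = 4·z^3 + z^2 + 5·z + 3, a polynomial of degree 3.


|f(z)| ≤ Σ|c_k|·r^k = O(r^3) as r → ∞. Polynomial growth is O(e^{r^ε}) for every ε > 0 (since r^3/e^{r^ε} → 0), so ρ ≤ ε for all ε > 0, i.e. ρ = 0. Every nonconstant polynomial has order 0.
Therefore ρ = 0.

Order ρ = 0.


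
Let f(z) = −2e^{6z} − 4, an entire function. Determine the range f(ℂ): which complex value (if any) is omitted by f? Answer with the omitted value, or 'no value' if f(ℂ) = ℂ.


Little Picard bounds the complement of f(ℂ) to at most one point.
e^{6z} is never zero on ℂ, so -2·e^{6z} takes every value in ℂ ∖ {0}. Adding -4 shifts the range to ℂ ∖ {-4}. Thus f omits exactly the value -4.

Omitted value: -4.


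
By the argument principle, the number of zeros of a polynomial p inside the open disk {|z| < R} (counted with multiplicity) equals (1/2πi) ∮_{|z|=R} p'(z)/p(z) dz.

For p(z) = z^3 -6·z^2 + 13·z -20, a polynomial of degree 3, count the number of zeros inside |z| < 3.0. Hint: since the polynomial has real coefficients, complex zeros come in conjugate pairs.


The zeros of p are: 4, (1 + 2i), (1 - 2i).
Their magnitudes are: 4, 2.236, 2.236.
Zeros with |z| < R = 3.0: (1 + 2i), (1 - 2i).
Count = 2.
By the argument principle, (1/2πi) ∮_{|z|=R} p'(z)/p(z) dz equals exactly this count.

Number of zeros inside |z| < 3.0: 2.


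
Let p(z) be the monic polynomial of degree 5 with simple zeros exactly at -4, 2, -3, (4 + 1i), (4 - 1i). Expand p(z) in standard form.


The polynomial is p(z) = ∏_{α ∈ S} (z − α), where S = {-4, 2, -3, (4 + 1i), (4 - 1i)}.
Expanding the product yields: p(z) = z^5 -3·z^4 -25·z^3 + 77·z^2 + 158·z -408.
Note conjugate pairs combine to real quadratics: (z − (4+1i))(z − (4−1i)) = z² − 8z + 17.
The resulting polynomial has degree 5 and real coefficients as required.

p(z) = z^5 -3·z^4 -25·z^3 + 77·z^2 + 158·z -408.


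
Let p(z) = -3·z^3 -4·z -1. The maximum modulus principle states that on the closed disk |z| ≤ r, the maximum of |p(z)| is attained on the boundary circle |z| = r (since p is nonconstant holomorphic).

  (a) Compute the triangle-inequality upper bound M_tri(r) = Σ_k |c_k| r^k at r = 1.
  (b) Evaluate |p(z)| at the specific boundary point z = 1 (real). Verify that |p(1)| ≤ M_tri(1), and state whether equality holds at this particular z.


Coefficients: c_0 = -1, c_1 = -4, c_2 = 0, c_3 = -3. Radius r = 1.
Part (a). Triangle bound: M_tri(r) = Σ_k |c_k| r^k
  = |-1|·1^0 + |-4|·1^1 + |0|·1^2 + |-3|·1^3
  = 1 + 4 + 0 + 3 = 8.
This bounds M(r) := max_{|z|=r} |p(z)| from above; equality holds iff all terms c_k z^k can be made to align in phase at a single z on |z|=r.
Part (b). At z = 1 (real, on the circle |z| = r):
  p(1) = (-1)·1^0 + (-4)·1^1 + (0)·1^2 + (-3)·1^3 = -8.
  |p(1)| = 8.
Since all nonzero coefficients share the same sign, |p(1)| = 8 = M_tri(1); the triangle bound is attained at z = 1, so in fact M(r) = 8.

M_tri(1) = 8; |p(1)| = 8; equality at z=1: yes.


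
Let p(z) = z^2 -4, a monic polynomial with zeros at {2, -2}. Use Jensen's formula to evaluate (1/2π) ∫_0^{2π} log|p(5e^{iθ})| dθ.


Zeros: -2, 2; r = 5.
Inside |z| < r: -2, 2. Outside (|z| ≥ r): ∅.
p(0) = -4, so log|p(0)| = log(4) = 1.3863.
Apply Jensen: I(r) = log|p(0)| + Σ_k log(r/|z_k|), summed over zeros inside |z| < r.
  log(r/|z_k|) for z_k = 2: log(5/2) = 0.9163
  log(r/|z_k|) for z_k = -2: log(5/2) = 0.9163
Sum over inside zeros: 1.8326.
I(r) = log|p(0)| + (inside sum) = 1.3863 + 1.8326 = 3.2189.
Closed form (all zeros inside, monic): I(r) = n·log(r) = 2·log(5) = 3.2189. ✓

I(r) ≈ 3.2189.


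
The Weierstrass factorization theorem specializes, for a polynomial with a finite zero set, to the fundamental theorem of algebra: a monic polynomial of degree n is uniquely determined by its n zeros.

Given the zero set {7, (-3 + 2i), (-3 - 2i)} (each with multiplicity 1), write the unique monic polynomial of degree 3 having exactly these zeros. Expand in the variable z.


The polynomial is p(z) = ∏_{α ∈ S} (z − α), where S = {7, (-3 + 2i), (-3 - 2i)}.
Expanding the product yields: p(z) = z^3 -z^2 -29·z -91.
Note conjugate pairs combine to real quadratics: (z − (-3+2i))(z − (-3−2i)) = z² + 6z + 13.
The resulting polynomial has degree 3 and real coefficients as required.

p(z) = z^3 -z^2 -29·z -91.


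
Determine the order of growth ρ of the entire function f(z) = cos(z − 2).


cos(w) is a linear combination of e^{iw} and e^{−iw} (or e^w, e^{−w} in the hyperbolic case), so |cos(w)| ≤ e^{|w|}. With w = z − 2, |w| ≤ 1|z| + 2 = 1r + 2 on |z| = r, giving M(r) ≤ e^{1r + 2}, so ρ ≤ 1. On a suitable ray (z = it for sin/cos; z = t for sinh/cosh, t real → ∞), |cos(z − 2)| grows like e^{1|t|}/2, so ρ ≥ 1. Hence ρ = 1.
Therefore ρ = 1.

Order ρ = 1.


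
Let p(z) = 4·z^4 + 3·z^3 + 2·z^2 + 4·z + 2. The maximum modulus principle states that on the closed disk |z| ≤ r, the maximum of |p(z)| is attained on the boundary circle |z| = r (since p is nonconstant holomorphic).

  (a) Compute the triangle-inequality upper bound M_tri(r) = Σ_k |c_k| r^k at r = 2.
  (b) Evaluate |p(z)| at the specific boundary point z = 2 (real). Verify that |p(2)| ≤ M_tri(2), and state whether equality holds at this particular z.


Coefficients: c_0 = 2, c_1 = 4, c_2 = 2, c_3 = 3, c_4 = 4. Radius r = 2.
Part (a). Triangle bound: M_tri(r) = Σ_k |c_k| r^k
  = |2|·2^0 + |4|·2^1 + |2|·2^2 + |3|·2^3 + |4|·2^4
  = 2 + 8 + 8 + 24 + 64 = 106.
This bounds M(r) := max_{|z|=r} |p(z)| from above; equality holds iff all terms c_k z^k can be made to align in phase at a single z on |z|=r.
Part (b). At z = 2 (real, on the circle |z| = r):
  p(2) = (2)·2^0 + (4)·2^1 + (2)·2^2 + (3)·2^3 + (4)·2^4 = 106.
  |p(2)| = 106.
Since all nonzero coefficients share the same sign, |p(2)| = 106 = M_tri(2); the triangle bound is attained at z = 2, so in fact M(r) = 106.

M_tri(2) = 106; |p(2)| = 106; equality at z=2: yes.


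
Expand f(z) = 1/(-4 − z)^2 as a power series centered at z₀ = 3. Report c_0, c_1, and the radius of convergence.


Let w = z − z₀, so z = z₀ + w.
Then -4 − z = -4 − (z₀ + w) = (-4 − z₀) − w = -7 − w.
f(z) = 1/(-7 − w)^2 = (1/(-7)^2) · (1 − w/(-7))^{−2}.
By the binomial series (1−u)^{−2} = Σ_{n≥0} C(n+1, 1) u^n for |u|<1, with u = w/(-7):
  c_n = C(n+1, 1) / (-7)^(n+2).
  c_0 = 1/(-7)^2 = 1/49.
  c_1 = 2/(-7)^3 = -2/343.
The series is valid for |w/d| < 1, i.e. |z − z₀| < |d|.
Radius of convergence: R = |-4 − z₀| = |-7| = 7 (distance from z₀ to the singularity z = -4).

c_0 = 1/49, c_1 = -2/343; R = 7.


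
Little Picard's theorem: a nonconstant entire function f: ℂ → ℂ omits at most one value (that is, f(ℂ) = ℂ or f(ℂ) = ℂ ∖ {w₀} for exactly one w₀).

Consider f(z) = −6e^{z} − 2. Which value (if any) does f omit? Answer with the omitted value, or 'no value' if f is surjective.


Little Picard bounds the complement of f(ℂ) to at most one point.
e^{z} is never zero on ℂ, so -6·e^{z} takes every value in ℂ ∖ {0}. Adding -2 shifts the range to ℂ ∖ {-2}. Thus f omits exactly the value -2.

Omitted value: -2.


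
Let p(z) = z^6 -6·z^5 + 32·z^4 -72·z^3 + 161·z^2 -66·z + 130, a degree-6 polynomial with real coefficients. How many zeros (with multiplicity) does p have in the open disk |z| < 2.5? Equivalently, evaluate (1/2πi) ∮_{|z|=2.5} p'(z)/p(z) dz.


The zeros of p are: (2 + 3i), (2 - 3i), (1 + 3i), (1 - 3i), (0 + 1i), (0 - 1i).
Their magnitudes are: 3.606, 3.606, 3.162, 3.162, 1, 1.
Zeros with |z| < R = 2.5: (0 + 1i), (0 - 1i).
Count = 2.
By the argument principle, (1/2πi) ∮_{|z|=R} p'(z)/p(z) dz equals exactly this count.

Number of zeros inside |z| < 2.5: 2.


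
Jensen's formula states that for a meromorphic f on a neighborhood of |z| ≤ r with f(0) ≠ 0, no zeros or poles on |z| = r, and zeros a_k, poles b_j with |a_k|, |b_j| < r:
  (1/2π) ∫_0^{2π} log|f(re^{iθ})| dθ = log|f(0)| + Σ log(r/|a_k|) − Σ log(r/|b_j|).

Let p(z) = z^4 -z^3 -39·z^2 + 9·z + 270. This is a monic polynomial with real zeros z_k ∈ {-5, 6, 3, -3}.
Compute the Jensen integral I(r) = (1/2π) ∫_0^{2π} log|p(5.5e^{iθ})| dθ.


Zeros: -5, -3, 3, 6; r = 5.5.
Inside |z| < r: -5, -3, 3. Outside (|z| ≥ r): 6.
p(0) = 270, so log|p(0)| = log(270) = 5.5984.
Apply Jensen: I(r) = log|p(0)| + Σ_k log(r/|z_k|), summed over zeros inside |z| < r.
  log(r/|z_k|) for z_k = -5: log(5.5/5) = 0.0953
  log(r/|z_k|) for z_k = 3: log(5.5/3) = 0.6061
  log(r/|z_k|) for z_k = -3: log(5.5/3) = 0.6061
  Outside zeros (6) contribute nothing to the Jensen sum.
Sum over inside zeros: 1.3076.
I(r) = log|p(0)| + (inside sum) = 5.5984 + 1.3076 = 6.9060.
Note: since some zeros are outside |z| ≤ r, the simplified n·log(r) form does NOT apply — only the inside zeros contribute.

I(r) ≈ 6.9060.


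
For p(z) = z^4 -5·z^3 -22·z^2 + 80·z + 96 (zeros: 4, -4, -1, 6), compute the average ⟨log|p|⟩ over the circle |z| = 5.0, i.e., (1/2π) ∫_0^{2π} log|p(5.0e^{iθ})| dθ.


Zeros: -4, -1, 4, 6; r = 5.0.
Inside |z| < r: -4, -1, 4. Outside (|z| ≥ r): 6.
p(0) = 96, so log|p(0)| = log(96) = 4.5643.
Apply Jensen: I(r) = log|p(0)| + Σ_k log(r/|z_k|), summed over zeros inside |z| < r.
  log(r/|z_k|) for z_k = 4: log(5.0/4) = 0.2231
  log(r/|z_k|) for z_k = -4: log(5.0/4) = 0.2231
  log(r/|z_k|) for z_k = -1: log(5.0/1) = 1.6094
  Outside zeros (6) contribute nothing to the Jensen sum.
Sum over inside zeros: 2.0557.
I(r) = log|p(0)| + (inside sum) = 4.5643 + 2.0557 = 6.6201.
Note: since some zeros are outside |z| ≤ r, the simplified n·log(r) form does NOT apply — only the inside zeros contribute.

I(r) ≈ 6.6201.


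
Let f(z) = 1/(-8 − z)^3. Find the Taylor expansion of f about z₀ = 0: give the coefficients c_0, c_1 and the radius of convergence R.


Let w = z − z₀, so z = z₀ + w.
Then -8 − z = -8 − (z₀ + w) = (-8 − z₀) − w = -8 − w.
f(z) = 1/(-8 − w)^3 = (1/(-8)^3) · (1 − w/(-8))^{−3}.
By the binomial series (1−u)^{−3} = Σ_{n≥0} C(n+2, 2) u^n for |u|<1, with u = w/(-8):
  c_n = C(n+2, 2) / (-8)^(n+3).
  c_0 = 1/(-8)^3 = -1/512.
  c_1 = 3/(-8)^4 = 3/4096.
The series is valid for |w/d| < 1, i.e. |z − z₀| < |d|.
Radius of convergence: R = |-8 − z₀| = |-8| = 8 (distance from z₀ to the singularity z = -8).

c_0 = -1/512, c_1 = 3/4096; R = 8.


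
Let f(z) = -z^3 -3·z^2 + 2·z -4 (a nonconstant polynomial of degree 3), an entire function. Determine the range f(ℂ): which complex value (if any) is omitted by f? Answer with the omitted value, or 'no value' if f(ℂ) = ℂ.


Little Picard bounds the complement of f(ℂ) to at most one point.
For every w ∈ ℂ, the equation p(z) − w = 0 is a nonconstant polynomial in z and hence has at least one root by the fundamental theorem of algebra. So p is surjective onto ℂ, omitting no value.

Omitted value: no value.


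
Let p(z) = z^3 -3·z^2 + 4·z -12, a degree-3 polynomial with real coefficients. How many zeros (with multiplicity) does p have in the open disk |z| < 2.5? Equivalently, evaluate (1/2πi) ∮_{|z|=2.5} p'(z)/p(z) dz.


The zeros of p are: (0 + 2i), (0 - 2i), 3.
Their magnitudes are: 2, 2, 3.
Zeros with |z| < R = 2.5: (0 + 2i), (0 - 2i).
Count = 2.
By the argument principle, (1/2πi) ∮_{|z|=R} p'(z)/p(z) dz equals exactly this count.

Number of zeros inside |z| < 2.5: 2.


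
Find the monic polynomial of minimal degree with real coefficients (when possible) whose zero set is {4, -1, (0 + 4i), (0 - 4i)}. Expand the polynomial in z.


The polynomial is p(z) = ∏_{α ∈ S} (z − α), where S = {4, -1, (0 + 4i), (0 - 4i)}.
Expanding the product yields: p(z) = z^4 -3·z^3 + 12·z^2 -48·z -64.
Note conjugate pairs combine to real quadratics: (z − (0+4i))(z − (0−4i)) = z² + 16.
The resulting polynomial has degree 4 and real coefficients as required.

p(z) = z^4 -3·z^3 + 12·z^2 -48·z -64.


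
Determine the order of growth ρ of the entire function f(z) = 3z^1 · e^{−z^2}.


M(r) = max_{|z|=r} |3|·|z|^1·|e^{−z^2}| = 3·r^1 · e^{1r^2} (the factors attain their maxima compatibly on |z|=r). Then log M(r) = log 3 + 1·log r + 1r^2, dominated by the last term, so log log M(r) ~ 2·log r. The polynomial factor 3z^1 contributes only a log r term and does not affect the order. ρ = 2.
Therefore ρ = 2.

Order ρ = 2.


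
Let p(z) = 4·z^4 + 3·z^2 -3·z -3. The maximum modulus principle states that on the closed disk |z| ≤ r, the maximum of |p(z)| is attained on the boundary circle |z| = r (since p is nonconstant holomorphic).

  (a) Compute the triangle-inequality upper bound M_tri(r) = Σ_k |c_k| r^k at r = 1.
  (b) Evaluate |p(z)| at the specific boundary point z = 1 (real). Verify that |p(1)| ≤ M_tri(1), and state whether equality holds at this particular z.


Coefficients: c_0 = -3, c_1 = -3, c_2 = 3, c_3 = 0, c_4 = 4. Radius r = 1.
Part (a). Triangle bound: M_tri(r) = Σ_k |c_k| r^k
  = |-3|·1^0 + |-3|·1^1 + |3|·1^2 + |0|·1^3 + |4|·1^4
  = 3 + 3 + 3 + 0 + 4 = 13.
This bounds M(r) := max_{|z|=r} |p(z)| from above; equality holds iff all terms c_k z^k can be made to align in phase at a single z on |z|=r.
Part (b). At z = 1 (real, on the circle |z| = r):
  p(1) = (-3)·1^0 + (-3)·1^1 + (3)·1^2 + (0)·1^3 + (4)·1^4 = 1.
  |p(1)| = 1.
Check: |p(1)| = 1 ≤ 13 = M_tri(1). ✓ Equality does not hold at z = 1 (the coefficients have mixed signs, so the terms do not all align in phase there).

M_tri(1) = 13; |p(1)| = 1; equality at z=1: no.


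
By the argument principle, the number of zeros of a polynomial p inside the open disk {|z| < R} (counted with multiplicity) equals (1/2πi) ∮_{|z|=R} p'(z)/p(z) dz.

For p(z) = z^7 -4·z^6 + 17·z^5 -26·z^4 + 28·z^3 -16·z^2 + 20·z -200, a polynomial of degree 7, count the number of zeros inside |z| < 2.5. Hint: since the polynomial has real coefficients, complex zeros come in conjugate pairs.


The zeros of p are: (-1 + 1i), (-1 - 1i), (1 + 2i), (1 - 2i), 2, (1 + 3i), (1 - 3i).
Their magnitudes are: 1.414, 1.414, 2.236, 2.236, 2, 3.162, 3.162.
Zeros with |z| < R = 2.5: (-1 + 1i), (-1 - 1i), (1 + 2i), (1 - 2i), 2.
Count = 5.
By the argument principle, (1/2πi) ∮_{|z|=R} p'(z)/p(z) dz equals exactly this count.

Number of zeros inside |z| < 2.5: 5.


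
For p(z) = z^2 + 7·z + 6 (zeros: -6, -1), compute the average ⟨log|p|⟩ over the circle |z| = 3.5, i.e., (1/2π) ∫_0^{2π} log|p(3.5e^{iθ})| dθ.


Zeros: -6, -1; r = 3.5.
Inside |z| < r: -1. Outside (|z| ≥ r): -6.
p(0) = 6, so log|p(0)| = log(6) = 1.7918.
Apply Jensen: I(r) = log|p(0)| + Σ_k log(r/|z_k|), summed over zeros inside |z| < r.
  log(r/|z_k|) for z_k = -1: log(3.5/1) = 1.2528
  Outside zeros (-6) contribute nothing to the Jensen sum.
Sum over inside zeros: 1.2528.
I(r) = log|p(0)| + (inside sum) = 1.7918 + 1.2528 = 3.0445.
Note: since some zeros are outside |z| ≤ r, the simplified n·log(r) form does NOT apply — only the inside zeros contribute.

I(r) ≈ 3.0445.


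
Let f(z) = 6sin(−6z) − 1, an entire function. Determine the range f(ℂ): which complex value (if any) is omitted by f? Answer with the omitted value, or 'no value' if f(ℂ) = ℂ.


Little Picard bounds the complement of f(ℂ) to at most one point.
sin is entire and surjective onto ℂ: for every w ∈ ℂ, sin(ζ) = w has a solution ζ ∈ ℂ (e.g., via the complex inverse arcsin). With ζ = −6z this gives z = ζ/(-6). Then 6·sin(−6z) takes every value in 6·ℂ = ℂ, and adding -1 is a bijection of ℂ. So f is surjective and omits no value. (Note: only on the real line is sin bounded by [−1, 1].)

Omitted value: no value.


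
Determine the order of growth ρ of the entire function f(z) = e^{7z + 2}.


|e^{7z + 2}| = e^{Re(7·z) + 2} ≤ e^{7|z|^1 + 2} = e^{7r^1 + 2} on |z| = r, so ρ ≤ 1. Choosing z on |z|=r so that 7·z is real positive (always possible by picking arg z appropriately) gives |f(z)| = e^{7r^1 + 2}, matching the bound. The additive constant 2 does not affect log log M(r) ~ 1·log r. Hence ρ = 1.
Therefore ρ = 1.

Order ρ = 1.


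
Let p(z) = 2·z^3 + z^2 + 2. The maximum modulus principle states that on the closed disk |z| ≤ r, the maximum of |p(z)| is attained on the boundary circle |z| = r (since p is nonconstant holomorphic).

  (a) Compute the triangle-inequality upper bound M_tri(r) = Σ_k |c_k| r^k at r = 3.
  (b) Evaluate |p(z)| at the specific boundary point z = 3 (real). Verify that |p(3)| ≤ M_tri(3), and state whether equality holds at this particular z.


Coefficients: c_0 = 2, c_1 = 0, c_2 = 1, c_3 = 2. Radius r = 3.
Part (a). Triangle bound: M_tri(r) = Σ_k |c_k| r^k
  = |2|·3^0 + |0|·3^1 + |1|·3^2 + |2|·3^3
  = 2 + 0 + 9 + 54 = 65.
This bounds M(r) := max_{|z|=r} |p(z)| from above; equality holds iff all terms c_k z^k can be made to align in phase at a single z on |z|=r.
Part (b). At z = 3 (real, on the circle |z| = r):
  p(3) = (2)·3^0 + (0)·3^1 + (1)·3^2 + (2)·3^3 = 65.
  |p(3)| = 65.
Since all nonzero coefficients share the same sign, |p(3)| = 65 = M_tri(3); the triangle bound is attained at z = 3, so in fact M(r) = 65.

M_tri(3) = 65; |p(3)| = 65; equality at z=3: yes.


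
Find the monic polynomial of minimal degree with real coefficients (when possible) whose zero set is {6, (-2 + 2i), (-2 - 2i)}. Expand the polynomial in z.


The polynomial is p(z) = ∏_{α ∈ S} (z − α), where S = {6, (-2 + 2i), (-2 - 2i)}.
Expanding the product yields: p(z) = z^3 -2·z^2 -16·z -48.
Note conjugate pairs combine to real quadratics: (z − (-2+2i))(z − (-2−2i)) = z² + 4z + 8.
The resulting polynomial has degree 3 and real coefficients as required.

p(z) = z^3 -2·z^2 -16·z -48.


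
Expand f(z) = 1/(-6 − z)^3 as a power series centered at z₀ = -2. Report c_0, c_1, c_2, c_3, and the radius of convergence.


Let w = z − z₀, so z = z₀ + w.
Then -6 − z = -6 − (z₀ + w) = (-6 − z₀) − w = -4 − w.
f(z) = 1/(-4 − w)^3 = (1/(-4)^3) · (1 − w/(-4))^{−3}.
By the binomial series (1−u)^{−3} = Σ_{n≥0} C(n+2, 2) u^n for |u|<1, with u = w/(-4):
  c_n = C(n+2, 2) / (-4)^(n+3).
  c_0 = 1/(-4)^3 = -1/64.
  c_1 = 3/(-4)^4 = 3/256.
  c_2 = 6/(-4)^5 = -3/512.
  c_3 = 10/(-4)^6 = 5/2048.
The series is valid for |w/d| < 1, i.e. |z − z₀| < |d|.
Radius of convergence: R = |-6 − z₀| = |-4| = 4 (distance from z₀ to the singularity z = -6).

c_0 = -1/64, c_1 = 3/256, c_2 = -3/512, c_3 = 5/2048; R = 4.


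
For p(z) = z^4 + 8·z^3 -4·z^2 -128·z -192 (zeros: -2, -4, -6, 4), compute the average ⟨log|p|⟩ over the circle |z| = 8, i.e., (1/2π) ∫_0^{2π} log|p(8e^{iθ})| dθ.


Zeros: -6, -4, -2, 4; r = 8.
Inside |z| < r: -6, -4, -2, 4. Outside (|z| ≥ r): ∅.
p(0) = -192, so log|p(0)| = log(192) = 5.2575.
Apply Jensen: I(r) = log|p(0)| + Σ_k log(r/|z_k|), summed over zeros inside |z| < r.
  log(r/|z_k|) for z_k = -2: log(8/2) = 1.3863
  log(r/|z_k|) for z_k = -4: log(8/4) = 0.6931
  log(r/|z_k|) for z_k = -6: log(8/6) = 0.2877
  log(r/|z_k|) for z_k = 4: log(8/4) = 0.6931
Sum over inside zeros: 3.0603.
I(r) = log|p(0)| + (inside sum) = 5.2575 + 3.0603 = 8.3178.
Closed form (all zeros inside, monic): I(r) = n·log(r) = 4·log(8) = 8.3178. ✓

I(r) ≈ 8.3178.


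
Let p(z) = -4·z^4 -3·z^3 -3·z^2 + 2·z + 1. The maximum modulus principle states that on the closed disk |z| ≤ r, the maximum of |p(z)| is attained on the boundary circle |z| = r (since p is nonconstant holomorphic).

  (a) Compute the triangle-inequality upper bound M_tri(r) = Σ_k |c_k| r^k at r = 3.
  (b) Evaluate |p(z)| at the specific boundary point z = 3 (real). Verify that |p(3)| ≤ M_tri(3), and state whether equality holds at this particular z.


Coefficients: c_0 = 1, c_1 = 2, c_2 = -3, c_3 = -3, c_4 = -4. Radius r = 3.
Part (a). Triangle bound: M_tri(r) = Σ_k |c_k| r^k
  = |1|·3^0 + |2|·3^1 + |-3|·3^2 + |-3|·3^3 + |-4|·3^4
  = 1 + 6 + 27 + 81 + 324 = 439.
This bounds M(r) := max_{|z|=r} |p(z)| from above; equality holds iff all terms c_k z^k can be made to align in phase at a single z on |z|=r.
Part (b). At z = 3 (real, on the circle |z| = r):
  p(3) = (1)·3^0 + (2)·3^1 + (-3)·3^2 + (-3)·3^3 + (-4)·3^4 = -425.
  |p(3)| = 425.
Check: |p(3)| = 425 ≤ 439 = M_tri(3). ✓ Equality does not hold at z = 3 (the coefficients have mixed signs, so the terms do not all align in phase there).

M_tri(3) = 439; |p(3)| = 425; equality at z=3: no.


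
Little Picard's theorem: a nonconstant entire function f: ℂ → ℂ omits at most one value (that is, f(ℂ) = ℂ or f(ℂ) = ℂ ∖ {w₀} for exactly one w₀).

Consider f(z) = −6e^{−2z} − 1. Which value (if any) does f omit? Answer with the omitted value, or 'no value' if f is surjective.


Little Picard bounds the complement of f(ℂ) to at most one point.
e^{−2z} is never zero on ℂ, so -6·e^{−2z} takes every value in ℂ ∖ {0}. Adding -1 shifts the range to ℂ ∖ {-1}. Thus f omits exactly the value -1.

Omitted value: -1.


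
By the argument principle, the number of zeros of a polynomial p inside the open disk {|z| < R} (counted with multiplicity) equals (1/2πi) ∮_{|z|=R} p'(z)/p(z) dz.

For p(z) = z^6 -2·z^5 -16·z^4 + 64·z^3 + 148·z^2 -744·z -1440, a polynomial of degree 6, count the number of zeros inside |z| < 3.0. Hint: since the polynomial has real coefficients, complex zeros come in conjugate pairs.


The zeros of p are: -2, (3 + 3i), (3 - 3i), 4, (-3 + 1i), (-3 - 1i).
Their magnitudes are: 2, 4.243, 4.243, 4, 3.162, 3.162.
Zeros with |z| < R = 3.0: -2.
Count = 1.
By the argument principle, (1/2πi) ∮_{|z|=R} p'(z)/p(z) dz equals exactly this count.

Number of zeros inside |z| < 3.0: 1.


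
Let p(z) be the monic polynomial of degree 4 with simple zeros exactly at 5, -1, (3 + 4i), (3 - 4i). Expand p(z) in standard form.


The polynomial is p(z) = ∏_{α ∈ S} (z − α), where S = {5, -1, (3 + 4i), (3 - 4i)}.
Expanding the product yields: p(z) = z^4 -10·z^3 + 44·z^2 -70·z -125.
Note conjugate pairs combine to real quadratics: (z − (3+4i))(z − (3−4i)) = z² − 6z + 25.
The resulting polynomial has degree 4 and real coefficients as required.

p(z) = z^4 -10·z^3 + 44·z^2 -70·z -125.


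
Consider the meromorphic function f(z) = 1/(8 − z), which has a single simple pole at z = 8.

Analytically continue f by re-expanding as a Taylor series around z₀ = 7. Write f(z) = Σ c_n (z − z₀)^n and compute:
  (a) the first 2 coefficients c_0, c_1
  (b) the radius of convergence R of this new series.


Let w = z − z₀, so z = z₀ + w.
Then 8 − z = 8 − (z₀ + w) = (8 − z₀) − w = 1 − w.
f(z) = 1/(1 − w) = (1/(1)) · 1/(1 − w/(1)) = Σ_{n≥0} w^n / (1)^(n+1).
So c_n = 1/(1)^(n+1):
  c_0 = 1/(1)^1 = 1.
  c_1 = 1/(1)^2 = 1.
The series is valid for |w/d| < 1, i.e. |z − z₀| < |d|.
Radius of convergence: R = |8 − z₀| = |1| = 1 (distance from z₀ to the singularity z = 8).

c_0 = 1, c_1 = 1; R = 1.


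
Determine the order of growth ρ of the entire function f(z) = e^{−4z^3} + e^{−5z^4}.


Each summand is entire of order 3 and 4 respectively (as in the single-exponential case). The order of a sum is at most the max of the orders, so ρ ≤ 4. For the lower bound: on |z|=r choose arg z so that -5z^4 is real positive; then |e^{-5z^4}| = e^{5r^4} while |e^{-4z^3}| ≤ e^{4r^3} = o(e^{5r^4}). So |f| ≥ e^{5r^4}(1 − o(1)) and ρ ≥ 4. Hence ρ = max(3, 4) = 4.
Therefore ρ = 4.

Order ρ = 4.


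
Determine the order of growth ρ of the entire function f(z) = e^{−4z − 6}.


|e^{−4z − 6}| = e^{Re(-4·z) + -6} ≤ e^{4|z|^1 + -6} = e^{4r^1 + -6} on |z| = r, so ρ ≤ 1. Choosing z on |z|=r so that -4·z is real positive (always possible by picking arg z appropriately) gives |f(z)| = e^{4r^1 + -6}, matching the bound. The additive constant -6 does not affect log log M(r) ~ 1·log r. Hence ρ = 1.
Therefore ρ = 1.

Order ρ = 1.


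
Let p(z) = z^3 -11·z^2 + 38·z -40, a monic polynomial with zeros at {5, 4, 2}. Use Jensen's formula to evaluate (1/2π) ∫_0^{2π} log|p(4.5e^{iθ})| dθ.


Zeros: 2, 4, 5; r = 4.5.
Inside |z| < r: 2, 4. Outside (|z| ≥ r): 5.
p(0) = -40, so log|p(0)| = log(40) = 3.6889.
Apply Jensen: I(r) = log|p(0)| + Σ_k log(r/|z_k|), summed over zeros inside |z| < r.
  log(r/|z_k|) for z_k = 4: log(4.5/4) = 0.1178
  log(r/|z_k|) for z_k = 2: log(4.5/2) = 0.8109
  Outside zeros (5) contribute nothing to the Jensen sum.
Sum over inside zeros: 0.9287.
I(r) = log|p(0)| + (inside sum) = 3.6889 + 0.9287 = 4.6176.
Note: since some zeros are outside |z| ≤ r, the simplified n·log(r) form does NOT apply — only the inside zeros contribute.

I(r) ≈ 4.6176.


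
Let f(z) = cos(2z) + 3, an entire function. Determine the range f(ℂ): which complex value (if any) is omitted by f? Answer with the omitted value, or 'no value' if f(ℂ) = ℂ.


Little Picard bounds the complement of f(ℂ) to at most one point.
cos is entire and surjective onto ℂ: for every w ∈ ℂ, cos(ζ) = w has a solution ζ ∈ ℂ (e.g., via the complex inverse arccos). With ζ = 2z this gives z = ζ/(2). Then 1·cos(2z) takes every value in 1·ℂ = ℂ, and adding 3 is a bijection of ℂ. So f is surjective and omits no value. (Note: only on the real line is cos bounded by [−1, 1].)

Omitted value: no value.


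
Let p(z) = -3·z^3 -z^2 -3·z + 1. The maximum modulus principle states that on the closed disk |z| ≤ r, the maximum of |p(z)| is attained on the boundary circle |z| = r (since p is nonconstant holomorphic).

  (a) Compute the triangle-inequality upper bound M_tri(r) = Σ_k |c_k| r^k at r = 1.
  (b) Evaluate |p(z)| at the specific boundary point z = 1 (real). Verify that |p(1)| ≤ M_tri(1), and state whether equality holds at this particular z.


Coefficients: c_0 = 1, c_1 = -3, c_2 = -1, c_3 = -3. Radius r = 1.
Part (a). Triangle bound: M_tri(r) = Σ_k |c_k| r^k
  = |1|·1^0 + |-3|·1^1 + |-1|·1^2 + |-3|·1^3
  = 1 + 3 + 1 + 3 = 8.
This bounds M(r) := max_{|z|=r} |p(z)| from above; equality holds iff all terms c_k z^k can be made to align in phase at a single z on |z|=r.
Part (b). At z = 1 (real, on the circle |z| = r):
  p(1) = (1)·1^0 + (-3)·1^1 + (-1)·1^2 + (-3)·1^3 = -6.
  |p(1)| = 6.
Check: |p(1)| = 6 ≤ 8 = M_tri(1). ✓ Equality does not hold at z = 1 (the coefficients have mixed signs, so the terms do not all align in phase there).

M_tri(1) = 8; |p(1)| = 6; equality at z=1: no.


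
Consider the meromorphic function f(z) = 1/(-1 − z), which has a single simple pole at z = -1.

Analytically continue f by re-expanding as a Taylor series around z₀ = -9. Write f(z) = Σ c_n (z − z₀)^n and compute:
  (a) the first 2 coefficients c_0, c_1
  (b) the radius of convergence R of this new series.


Let w = z − z₀, so z = z₀ + w.
Then -1 − z = -1 − (z₀ + w) = (-1 − z₀) − w = 8 − w.
f(z) = 1/(8 − w) = (1/(8)) · 1/(1 − w/(8)) = Σ_{n≥0} w^n / (8)^(n+1).
So c_n = 1/(8)^(n+1):
  c_0 = 1/(8)^1 = 1/8.
  c_1 = 1/(8)^2 = 1/64.
The series is valid for |w/d| < 1, i.e. |z − z₀| < |d|.
Radius of convergence: R = |-1 − z₀| = |8| = 8 (distance from z₀ to the singularity z = -1).

c_0 = 1/8, c_1 = 1/64; R = 8.


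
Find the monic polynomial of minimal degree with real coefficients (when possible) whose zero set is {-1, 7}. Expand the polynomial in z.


The polynomial is p(z) = ∏_{α ∈ S} (z − α), where S = {-1, 7}.
Expanding the product yields: p(z) = z^2 -6·z -7.
The resulting polynomial has degree 2 and real coefficients as required.

p(z) = z^2 -6·z -7.


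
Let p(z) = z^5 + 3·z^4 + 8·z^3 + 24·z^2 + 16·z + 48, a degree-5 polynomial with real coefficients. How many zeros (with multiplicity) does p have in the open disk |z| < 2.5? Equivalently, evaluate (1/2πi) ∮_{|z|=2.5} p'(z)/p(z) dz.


The zeros of p are: (0 + 2i), (0 - 2i), -3, (0 + 2i), (0 - 2i).
Their magnitudes are: 2, 2, 3, 2, 2.
Zeros with |z| < R = 2.5: (0 + 2i), (0 - 2i), (0 + 2i), (0 - 2i).
Count = 4.
By the argument principle, (1/2πi) ∮_{|z|=R} p'(z)/p(z) dz equals exactly this count.

Number of zeros inside |z| < 2.5: 4.


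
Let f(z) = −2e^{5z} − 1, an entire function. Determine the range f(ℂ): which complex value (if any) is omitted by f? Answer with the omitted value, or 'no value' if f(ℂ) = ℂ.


Little Picard bounds the complement of f(ℂ) to at most one point.
e^{5z} is never zero on ℂ, so -2·e^{5z} takes every value in ℂ ∖ {0}. Adding -1 shifts the range to ℂ ∖ {-1}. Thus f omits exactly the value -1.

Omitted value: -1.


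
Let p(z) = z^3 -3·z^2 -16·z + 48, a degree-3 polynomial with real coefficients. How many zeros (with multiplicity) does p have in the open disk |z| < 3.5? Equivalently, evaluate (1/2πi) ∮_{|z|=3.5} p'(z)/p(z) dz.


The zeros of p are: -4, 3, 4.
Their magnitudes are: 4, 3, 4.
Zeros with |z| < R = 3.5: 3.
Count = 1.
By the argument principle, (1/2πi) ∮_{|z|=R} p'(z)/p(z) dz equals exactly this count.

Number of zeros inside |z| < 3.5: 1.


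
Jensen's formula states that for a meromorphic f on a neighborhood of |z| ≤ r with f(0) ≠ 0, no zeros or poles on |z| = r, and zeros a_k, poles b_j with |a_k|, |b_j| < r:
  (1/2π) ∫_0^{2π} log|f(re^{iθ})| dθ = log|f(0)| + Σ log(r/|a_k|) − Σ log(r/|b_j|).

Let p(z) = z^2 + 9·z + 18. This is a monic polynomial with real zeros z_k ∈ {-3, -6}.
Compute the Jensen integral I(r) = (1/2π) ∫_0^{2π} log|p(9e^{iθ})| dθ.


Zeros: -6, -3; r = 9.
Inside |z| < r: -6, -3. Outside (|z| ≥ r): ∅.
p(0) = 18, so log|p(0)| = log(18) = 2.8904.
Apply Jensen: I(r) = log|p(0)| + Σ_k log(r/|z_k|), summed over zeros inside |z| < r.
  log(r/|z_k|) for z_k = -3: log(9/3) = 1.0986
  log(r/|z_k|) for z_k = -6: log(9/6) = 0.4055
Sum over inside zeros: 1.5041.
I(r) = log|p(0)| + (inside sum) = 2.8904 + 1.5041 = 4.3944.
Closed form (all zeros inside, monic): I(r) = n·log(r) = 2·log(9) = 4.3944. ✓

I(r) ≈ 4.3944.


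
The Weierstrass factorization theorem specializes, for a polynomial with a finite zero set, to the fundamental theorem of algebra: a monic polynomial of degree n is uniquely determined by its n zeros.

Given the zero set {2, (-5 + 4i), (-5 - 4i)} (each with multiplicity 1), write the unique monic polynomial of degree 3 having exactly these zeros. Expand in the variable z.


The polynomial is p(z) = ∏_{α ∈ S} (z − α), where S = {2, (-5 + 4i), (-5 - 4i)}.
Expanding the product yields: p(z) = z^3 + 8·z^2 + 21·z -82.
Note conjugate pairs combine to real quadratics: (z − (-5+4i))(z − (-5−4i)) = z² + 10z + 41.
The resulting polynomial has degree 3 and real coefficients as required.

p(z) = z^3 + 8·z^2 + 21·z -82.


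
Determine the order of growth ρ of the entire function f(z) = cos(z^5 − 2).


Write cos(w) = (e^{iw} ± e^{−iw})/(2 or 2i), so |cos(w)| ≤ e^{|w|}. With w = z^5 − 2, |w| ≤ 1r^5 + 2 on |z|=r, giving M(r) ≤ e^{1r^5 + 2} and ρ ≤ 5. For the lower bound, choose z on |z|=r with 1z^5 purely imaginary of modulus 1r^5; then |cos(z^5 − 2)| grows like e^{1r^5}/2, so ρ ≥ 5. Hence ρ = 5.
Therefore ρ = 5.

Order ρ = 5.


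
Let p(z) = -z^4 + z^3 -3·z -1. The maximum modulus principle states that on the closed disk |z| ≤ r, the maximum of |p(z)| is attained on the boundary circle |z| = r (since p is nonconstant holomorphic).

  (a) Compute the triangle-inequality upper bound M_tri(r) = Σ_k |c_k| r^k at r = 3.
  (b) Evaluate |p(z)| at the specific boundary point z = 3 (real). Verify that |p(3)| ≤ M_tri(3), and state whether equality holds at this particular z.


Coefficients: c_0 = -1, c_1 = -3, c_2 = 0, c_3 = 1, c_4 = -1. Radius r = 3.
Part (a). Triangle bound: M_tri(r) = Σ_k |c_k| r^k
  = |-1|·3^0 + |-3|·3^1 + |0|·3^2 + |1|·3^3 + |-1|·3^4
  = 1 + 9 + 0 + 27 + 81 = 118.
This bounds M(r) := max_{|z|=r} |p(z)| from above; equality holds iff all terms c_k z^k can be made to align in phase at a single z on |z|=r.
Part (b). At z = 3 (real, on the circle |z| = r):
  p(3) = (-1)·3^0 + (-3)·3^1 + (0)·3^2 + (1)·3^3 + (-1)·3^4 = -64.
  |p(3)| = 64.
Check: |p(3)| = 64 ≤ 118 = M_tri(3). ✓ Equality does not hold at z = 3 (the coefficients have mixed signs, so the terms do not all align in phase there).

M_tri(3) = 118; |p(3)| = 64; equality at z=3: no.


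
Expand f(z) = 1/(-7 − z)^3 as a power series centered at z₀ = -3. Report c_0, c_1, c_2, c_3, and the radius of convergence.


Let w = z − z₀, so z = z₀ + w.
Then -7 − z = -7 − (z₀ + w) = (-7 − z₀) − w = -4 − w.
f(z) = 1/(-4 − w)^3 = (1/(-4)^3) · (1 − w/(-4))^{−3}.
By the binomial series (1−u)^{−3} = Σ_{n≥0} C(n+2, 2) u^n for |u|<1, with u = w/(-4):
  c_n = C(n+2, 2) / (-4)^(n+3).
  c_0 = 1/(-4)^3 = -1/64.
  c_1 = 3/(-4)^4 = 3/256.
  c_2 = 6/(-4)^5 = -3/512.
  c_3 = 10/(-4)^6 = 5/2048.
The series is valid for |w/d| < 1, i.e. |z − z₀| < |d|.
Radius of convergence: R = |-7 − z₀| = |-4| = 4 (distance from z₀ to the singularity z = -7).

c_0 = -1/64, c_1 = 3/256, c_2 = -3/512, c_3 = 5/2048; R = 4.
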